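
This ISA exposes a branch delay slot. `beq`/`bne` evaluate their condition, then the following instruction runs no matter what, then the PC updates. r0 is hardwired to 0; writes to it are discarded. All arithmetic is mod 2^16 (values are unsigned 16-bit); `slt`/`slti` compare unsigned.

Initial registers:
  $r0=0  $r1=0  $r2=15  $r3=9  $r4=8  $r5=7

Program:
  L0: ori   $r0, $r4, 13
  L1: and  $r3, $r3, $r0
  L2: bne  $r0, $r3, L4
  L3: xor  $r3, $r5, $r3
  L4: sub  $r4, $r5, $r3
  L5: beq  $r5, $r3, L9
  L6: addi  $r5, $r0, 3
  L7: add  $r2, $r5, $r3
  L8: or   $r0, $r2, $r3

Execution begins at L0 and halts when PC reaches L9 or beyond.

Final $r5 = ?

[0] ori   $r0, $r4, 13  →  {$r0:0, $r1:0, $r2:15, $r3:9, $r4:8, $r5:7}
[1] and  $r3, $r3, $r0  →  {$r0:0, $r1:0, $r2:15, $r3:0, $r4:8, $r5:7}
[2] bne  $r0, $r3, L4  →  {$r0:0, $r1:0, $r2:15, $r3:0, $r4:8, $r5:7}  ⟨branch fallthrough⟩
[3] xor  $r3, $r5, $r3  →  {$r0:0, $r1:0, $r2:15, $r3:7, $r4:8, $r5:7}
[4] sub  $r4, $r5, $r3  →  {$r0:0, $r1:0, $r2:15, $r3:7, $r4:0, $r5:7}
[5] beq  $r5, $r3, L9  →  {$r0:0, $r1:0, $r2:15, $r3:7, $r4:0, $r5:7}  ⟨branch taken⟩
[6] addi  $r5, $r0, 3  →  {$r0:0, $r1:0, $r2:15, $r3:7, $r4:0, $r5:3}

3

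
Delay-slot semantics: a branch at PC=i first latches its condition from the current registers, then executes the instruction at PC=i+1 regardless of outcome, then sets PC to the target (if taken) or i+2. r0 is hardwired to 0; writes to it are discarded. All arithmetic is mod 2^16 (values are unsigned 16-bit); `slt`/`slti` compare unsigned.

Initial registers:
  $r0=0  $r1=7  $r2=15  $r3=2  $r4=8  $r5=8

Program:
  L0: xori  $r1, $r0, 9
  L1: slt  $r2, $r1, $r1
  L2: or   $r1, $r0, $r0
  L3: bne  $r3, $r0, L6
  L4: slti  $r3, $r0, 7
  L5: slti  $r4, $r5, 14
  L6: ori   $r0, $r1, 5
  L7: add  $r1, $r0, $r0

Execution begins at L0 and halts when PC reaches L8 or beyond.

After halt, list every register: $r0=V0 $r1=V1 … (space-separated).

#0 xori  $r1, $r0, 9 ; 0/9/15/2/8/8
#1 slt  $r2, $r1, $r1 ; 0/9/0/2/8/8
#2 or   $r1, $r0, $r0 ; 0/0/0/2/8/8
#3 bne  $r3, $r0, L6 ; 0/0/0/2/8/8 ; →target
#4 slti  $r3, $r0, 7 ; 0/0/0/1/8/8
#6 ori   $r0, $r1, 5 ; 0/0/0/1/8/8
#7 add  $r1, $r0, $r0 ; 0/0/0/1/8/8

$r0=0 $r1=0 $r2=0 $r3=1 $r4=8 $r5=8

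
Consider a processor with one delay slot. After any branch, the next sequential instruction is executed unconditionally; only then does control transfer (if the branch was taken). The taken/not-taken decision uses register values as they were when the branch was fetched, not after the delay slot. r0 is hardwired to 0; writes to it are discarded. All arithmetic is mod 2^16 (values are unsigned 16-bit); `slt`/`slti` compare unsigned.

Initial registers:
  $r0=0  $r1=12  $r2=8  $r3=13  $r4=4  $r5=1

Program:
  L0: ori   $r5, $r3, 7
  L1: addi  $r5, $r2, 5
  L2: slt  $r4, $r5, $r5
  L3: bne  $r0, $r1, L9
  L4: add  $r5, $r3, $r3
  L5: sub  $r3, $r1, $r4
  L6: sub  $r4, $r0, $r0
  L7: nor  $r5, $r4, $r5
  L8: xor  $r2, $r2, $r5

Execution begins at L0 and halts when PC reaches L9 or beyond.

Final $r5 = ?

26

PC=0  ori   $r5, $r3, 7      | $r0=0 $r1=12 $r2=8 $r3=13 $r4=4 $r5=15
PC=1  addi  $r5, $r2, 5      | $r0=0 $r1=12 $r2=8 $r3=13 $r4=4 $r5=13
PC=2  slt  $r4, $r5, $r5     | $r0=0 $r1=12 $r2=8 $r3=13 $r4=0 $r5=13
PC=3  bne  $r0, $r1, L9      | $r0=0 $r1=12 $r2=8 $r3=13 $r4=0 $r5=13  [TAKEN]
PC=4  add  $r5, $r3, $r3     | $r0=0 $r1=12 $r2=8 $r3=13 $r4=0 $r5=26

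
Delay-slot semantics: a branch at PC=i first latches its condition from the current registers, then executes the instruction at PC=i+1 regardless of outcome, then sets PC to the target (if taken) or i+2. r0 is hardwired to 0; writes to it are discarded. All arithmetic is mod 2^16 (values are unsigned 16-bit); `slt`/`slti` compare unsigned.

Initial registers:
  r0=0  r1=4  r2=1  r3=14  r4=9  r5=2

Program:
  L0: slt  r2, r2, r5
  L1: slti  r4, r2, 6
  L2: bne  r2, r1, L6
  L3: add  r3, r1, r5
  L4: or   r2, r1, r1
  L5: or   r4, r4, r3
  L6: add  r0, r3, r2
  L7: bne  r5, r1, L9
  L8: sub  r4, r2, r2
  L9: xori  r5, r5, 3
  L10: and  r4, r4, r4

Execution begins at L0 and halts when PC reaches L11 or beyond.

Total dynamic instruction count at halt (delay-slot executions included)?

9

[0] slt  r2, r2, r5  →  {r0:0, r1:4, r2:1, r3:14, r4:9, r5:2}
[1] slti  r4, r2, 6  →  {r0:0, r1:4, r2:1, r3:14, r4:1, r5:2}
[2] bne  r2, r1, L6  →  {r0:0, r1:4, r2:1, r3:14, r4:1, r5:2}  ⟨branch taken⟩
[3] add  r3, r1, r5  →  {r0:0, r1:4, r2:1, r3:6, r4:1, r5:2}
[6] add  r0, r3, r2  →  {r0:0, r1:4, r2:1, r3:6, r4:1, r5:2}
[7] bne  r5, r1, L9  →  {r0:0, r1:4, r2:1, r3:6, r4:1, r5:2}  ⟨branch taken⟩
[8] sub  r4, r2, r2  →  {r0:0, r1:4, r2:1, r3:6, r4:0, r5:2}
[9] xori  r5, r5, 3  →  {r0:0, r1:4, r2:1, r3:6, r4:0, r5:1}
[10] and  r4, r4, r4  →  {r0:0, r1:4, r2:1, r3:6, r4:0, r5:1}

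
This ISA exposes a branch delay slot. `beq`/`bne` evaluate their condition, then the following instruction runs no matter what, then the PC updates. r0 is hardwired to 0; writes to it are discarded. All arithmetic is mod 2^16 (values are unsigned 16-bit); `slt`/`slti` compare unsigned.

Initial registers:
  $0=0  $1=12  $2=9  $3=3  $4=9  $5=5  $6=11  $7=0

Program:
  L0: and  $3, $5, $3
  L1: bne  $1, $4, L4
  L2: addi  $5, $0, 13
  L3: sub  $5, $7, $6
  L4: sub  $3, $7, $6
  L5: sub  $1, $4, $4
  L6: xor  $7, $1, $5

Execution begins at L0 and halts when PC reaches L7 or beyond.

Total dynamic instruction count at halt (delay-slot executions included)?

PC=0  and  $3, $5, $3        | $0=0 $1=12 $2=9 $3=1 $4=9 $5=5 $6=11 $7=0
PC=1  bne  $1, $4, L4        | $0=0 $1=12 $2=9 $3=1 $4=9 $5=5 $6=11 $7=0  [TAKEN]
PC=2  addi  $5, $0, 13       | $0=0 $1=12 $2=9 $3=1 $4=9 $5=13 $6=11 $7=0
PC=4  sub  $3, $7, $6        | $0=0 $1=12 $2=9 $3=65525 $4=9 $5=13 $6=11 $7=0
PC=5  sub  $1, $4, $4        | $0=0 $1=0 $2=9 $3=65525 $4=9 $5=13 $6=11 $7=0
PC=6  xor  $7, $1, $5        | $0=0 $1=0 $2=9 $3=65525 $4=9 $5=13 $6=11 $7=13

6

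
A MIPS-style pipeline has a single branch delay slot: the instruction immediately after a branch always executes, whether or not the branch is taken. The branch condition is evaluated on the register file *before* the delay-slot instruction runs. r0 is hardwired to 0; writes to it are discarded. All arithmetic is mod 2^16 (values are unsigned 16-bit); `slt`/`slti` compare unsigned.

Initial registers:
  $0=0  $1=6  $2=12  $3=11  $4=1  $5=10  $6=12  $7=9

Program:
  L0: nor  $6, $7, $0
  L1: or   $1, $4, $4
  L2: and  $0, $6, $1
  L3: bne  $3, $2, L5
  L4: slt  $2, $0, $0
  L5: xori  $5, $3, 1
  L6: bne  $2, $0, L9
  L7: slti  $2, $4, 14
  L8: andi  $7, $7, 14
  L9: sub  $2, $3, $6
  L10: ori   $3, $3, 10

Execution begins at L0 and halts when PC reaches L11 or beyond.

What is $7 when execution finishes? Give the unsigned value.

8

PC=0  nor  $6, $7, $0        | $0=0 $1=6 $2=12 $3=11 $4=1 $5=10 $6=65526 $7=9
PC=1  or   $1, $4, $4        | $0=0 $1=1 $2=12 $3=11 $4=1 $5=10 $6=65526 $7=9
PC=2  and  $0, $6, $1        | $0=0 $1=1 $2=12 $3=11 $4=1 $5=10 $6=65526 $7=9
PC=3  bne  $3, $2, L5        | $0=0 $1=1 $2=12 $3=11 $4=1 $5=10 $6=65526 $7=9  [TAKEN]
PC=4  slt  $2, $0, $0        | $0=0 $1=1 $2=0 $3=11 $4=1 $5=10 $6=65526 $7=9
PC=5  xori  $5, $3, 1        | $0=0 $1=1 $2=0 $3=11 $4=1 $5=10 $6=65526 $7=9
PC=6  bne  $2, $0, L9        | $0=0 $1=1 $2=0 $3=11 $4=1 $5=10 $6=65526 $7=9  [not taken]
PC=7  slti  $2, $4, 14       | $0=0 $1=1 $2=1 $3=11 $4=1 $5=10 $6=65526 $7=9
PC=8  andi  $7, $7, 14       | $0=0 $1=1 $2=1 $3=11 $4=1 $5=10 $6=65526 $7=8
PC=9  sub  $2, $3, $6        | $0=0 $1=1 $2=21 $3=11 $4=1 $5=10 $6=65526 $7=8
PC=10 ori   $3, $3, 10       | $0=0 $1=1 $2=21 $3=11 $4=1 $5=10 $6=65526 $7=8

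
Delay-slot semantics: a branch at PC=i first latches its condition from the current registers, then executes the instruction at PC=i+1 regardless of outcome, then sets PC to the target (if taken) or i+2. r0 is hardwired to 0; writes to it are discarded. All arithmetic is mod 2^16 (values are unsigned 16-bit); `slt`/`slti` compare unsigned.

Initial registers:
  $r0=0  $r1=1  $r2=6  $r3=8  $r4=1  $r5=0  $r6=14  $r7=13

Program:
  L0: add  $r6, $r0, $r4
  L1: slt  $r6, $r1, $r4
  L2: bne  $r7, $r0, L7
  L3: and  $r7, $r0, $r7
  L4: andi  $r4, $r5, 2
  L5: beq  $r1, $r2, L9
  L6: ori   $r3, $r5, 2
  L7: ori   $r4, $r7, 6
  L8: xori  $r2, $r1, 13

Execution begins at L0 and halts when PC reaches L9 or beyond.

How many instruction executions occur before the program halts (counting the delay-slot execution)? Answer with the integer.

6

#0 add  $r6, $r0, $r4 ; 0/1/6/8/1/0/1/13
#1 slt  $r6, $r1, $r4 ; 0/1/6/8/1/0/0/13
#2 bne  $r7, $r0, L7 ; 0/1/6/8/1/0/0/13 ; →target
#3 and  $r7, $r0, $r7 ; 0/1/6/8/1/0/0/0
#7 ori   $r4, $r7, 6 ; 0/1/6/8/6/0/0/0
#8 xori  $r2, $r1, 13 ; 0/1/12/8/6/0/0/0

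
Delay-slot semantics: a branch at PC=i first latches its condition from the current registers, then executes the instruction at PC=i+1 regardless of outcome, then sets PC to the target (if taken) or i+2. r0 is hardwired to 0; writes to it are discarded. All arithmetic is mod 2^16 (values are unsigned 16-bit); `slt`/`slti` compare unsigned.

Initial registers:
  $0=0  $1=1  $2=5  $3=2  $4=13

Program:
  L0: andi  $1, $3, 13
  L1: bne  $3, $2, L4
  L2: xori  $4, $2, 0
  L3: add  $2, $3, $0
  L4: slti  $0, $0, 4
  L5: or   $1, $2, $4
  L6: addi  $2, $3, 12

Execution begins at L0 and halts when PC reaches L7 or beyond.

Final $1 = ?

  step pc=0: andi  $1, $3, 13  regs=(0,0,5,2,13)
  step pc=1: bne  $3, $2, L4  cond=T  regs=(0,0,5,2,13)
  step pc=2: xori  $4, $2, 0  regs=(0,0,5,2,5)
  step pc=4: slti  $0, $0, 4  regs=(0,0,5,2,5)
  step pc=5: or   $1, $2, $4  regs=(0,5,5,2,5)
  step pc=6: addi  $2, $3, 12  regs=(0,5,14,2,5)

5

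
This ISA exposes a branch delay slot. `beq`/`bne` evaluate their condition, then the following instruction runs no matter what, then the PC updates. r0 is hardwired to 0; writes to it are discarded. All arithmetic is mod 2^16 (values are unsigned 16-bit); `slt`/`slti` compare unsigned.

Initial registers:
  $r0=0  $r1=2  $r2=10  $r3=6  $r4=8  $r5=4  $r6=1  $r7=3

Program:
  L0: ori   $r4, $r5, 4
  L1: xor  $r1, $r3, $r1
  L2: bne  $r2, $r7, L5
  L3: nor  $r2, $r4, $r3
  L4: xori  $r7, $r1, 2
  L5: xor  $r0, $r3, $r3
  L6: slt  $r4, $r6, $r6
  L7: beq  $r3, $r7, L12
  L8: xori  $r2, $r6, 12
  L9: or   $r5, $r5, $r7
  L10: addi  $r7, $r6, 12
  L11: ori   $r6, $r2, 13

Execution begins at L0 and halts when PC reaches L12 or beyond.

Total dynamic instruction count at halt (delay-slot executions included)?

11

#0 ori   $r4, $r5, 4 ; 0/2/10/6/4/4/1/3
#1 xor  $r1, $r3, $r1 ; 0/4/10/6/4/4/1/3
#2 bne  $r2, $r7, L5 ; 0/4/10/6/4/4/1/3 ; →target
#3 nor  $r2, $r4, $r3 ; 0/4/65529/6/4/4/1/3
#5 xor  $r0, $r3, $r3 ; 0/4/65529/6/4/4/1/3
#6 slt  $r4, $r6, $r6 ; 0/4/65529/6/0/4/1/3
#7 beq  $r3, $r7, L12 ; 0/4/65529/6/0/4/1/3 ; →fallthru
#8 xori  $r2, $r6, 12 ; 0/4/13/6/0/4/1/3
#9 or   $r5, $r5, $r7 ; 0/4/13/6/0/7/1/3
#10 addi  $r7, $r6, 12 ; 0/4/13/6/0/7/1/13
#11 ori   $r6, $r2, 13 ; 0/4/13/6/0/7/13/13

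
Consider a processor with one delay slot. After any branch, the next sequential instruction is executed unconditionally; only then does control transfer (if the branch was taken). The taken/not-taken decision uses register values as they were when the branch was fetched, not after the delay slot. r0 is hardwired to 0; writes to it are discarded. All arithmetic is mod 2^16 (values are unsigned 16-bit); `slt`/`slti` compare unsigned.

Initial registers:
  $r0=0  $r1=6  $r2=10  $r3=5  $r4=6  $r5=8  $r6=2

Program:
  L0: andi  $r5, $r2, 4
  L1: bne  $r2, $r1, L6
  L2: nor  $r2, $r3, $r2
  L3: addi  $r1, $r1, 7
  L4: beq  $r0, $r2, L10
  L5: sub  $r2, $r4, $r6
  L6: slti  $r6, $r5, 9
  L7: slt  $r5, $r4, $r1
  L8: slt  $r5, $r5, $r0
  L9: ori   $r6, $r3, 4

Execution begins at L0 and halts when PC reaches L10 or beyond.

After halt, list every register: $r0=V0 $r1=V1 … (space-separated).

$r0=0 $r1=6 $r2=65520 $r3=5 $r4=6 $r5=0 $r6=5

  step pc=0: andi  $r5, $r2, 4  regs=(0,6,10,5,6,0,2)
  step pc=1: bne  $r2, $r1, L6  cond=T  regs=(0,6,10,5,6,0,2)
  step pc=2: nor  $r2, $r3, $r2  regs=(0,6,65520,5,6,0,2)
  step pc=6: slti  $r6, $r5, 9  regs=(0,6,65520,5,6,0,1)
  step pc=7: slt  $r5, $r4, $r1  regs=(0,6,65520,5,6,0,1)
  step pc=8: slt  $r5, $r5, $r0  regs=(0,6,65520,5,6,0,1)
  step pc=9: ori   $r6, $r3, 4  regs=(0,6,65520,5,6,0,5)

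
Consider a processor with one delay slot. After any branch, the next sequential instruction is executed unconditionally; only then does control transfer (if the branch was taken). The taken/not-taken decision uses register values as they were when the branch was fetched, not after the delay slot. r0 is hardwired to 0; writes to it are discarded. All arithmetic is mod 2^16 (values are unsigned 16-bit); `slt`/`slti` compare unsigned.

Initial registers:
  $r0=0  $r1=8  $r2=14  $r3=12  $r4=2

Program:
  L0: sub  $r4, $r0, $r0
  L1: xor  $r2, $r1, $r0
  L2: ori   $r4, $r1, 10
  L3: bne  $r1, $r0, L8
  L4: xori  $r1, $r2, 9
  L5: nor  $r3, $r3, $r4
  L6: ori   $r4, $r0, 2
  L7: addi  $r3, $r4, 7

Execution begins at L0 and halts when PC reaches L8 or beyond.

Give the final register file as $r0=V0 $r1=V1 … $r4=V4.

$r0=0 $r1=1 $r2=8 $r3=12 $r4=10

PC=0  sub  $r4, $r0, $r0     | $r0=0 $r1=8 $r2=14 $r3=12 $r4=0
PC=1  xor  $r2, $r1, $r0     | $r0=0 $r1=8 $r2=8 $r3=12 $r4=0
PC=2  ori   $r4, $r1, 10     | $r0=0 $r1=8 $r2=8 $r3=12 $r4=10
PC=3  bne  $r1, $r0, L8      | $r0=0 $r1=8 $r2=8 $r3=12 $r4=10  [TAKEN]
PC=4  xori  $r1, $r2, 9      | $r0=0 $r1=1 $r2=8 $r3=12 $r4=10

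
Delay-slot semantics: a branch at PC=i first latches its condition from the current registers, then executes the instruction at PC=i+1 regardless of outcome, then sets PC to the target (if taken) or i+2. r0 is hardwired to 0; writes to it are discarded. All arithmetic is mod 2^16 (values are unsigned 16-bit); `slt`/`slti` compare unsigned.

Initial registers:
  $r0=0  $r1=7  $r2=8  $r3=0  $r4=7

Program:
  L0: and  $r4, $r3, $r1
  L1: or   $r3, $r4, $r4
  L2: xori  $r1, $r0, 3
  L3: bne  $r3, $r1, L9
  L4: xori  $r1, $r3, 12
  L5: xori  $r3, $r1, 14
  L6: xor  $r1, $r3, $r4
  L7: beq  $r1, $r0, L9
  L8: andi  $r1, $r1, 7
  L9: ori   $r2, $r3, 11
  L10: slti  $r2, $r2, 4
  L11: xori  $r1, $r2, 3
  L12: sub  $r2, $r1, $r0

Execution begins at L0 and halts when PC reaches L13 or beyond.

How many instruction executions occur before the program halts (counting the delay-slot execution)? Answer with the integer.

PC=0  and  $r4, $r3, $r1     | $r0=0 $r1=7 $r2=8 $r3=0 $r4=0
PC=1  or   $r3, $r4, $r4     | $r0=0 $r1=7 $r2=8 $r3=0 $r4=0
PC=2  xori  $r1, $r0, 3      | $r0=0 $r1=3 $r2=8 $r3=0 $r4=0
PC=3  bne  $r3, $r1, L9      | $r0=0 $r1=3 $r2=8 $r3=0 $r4=0  [TAKEN]
PC=4  xori  $r1, $r3, 12     | $r0=0 $r1=12 $r2=8 $r3=0 $r4=0
PC=9  ori   $r2, $r3, 11     | $r0=0 $r1=12 $r2=11 $r3=0 $r4=0
PC=10 slti  $r2, $r2, 4      | $r0=0 $r1=12 $r2=0 $r3=0 $r4=0
PC=11 xori  $r1, $r2, 3      | $r0=0 $r1=3 $r2=0 $r3=0 $r4=0
PC=12 sub  $r2, $r1, $r0     | $r0=0 $r1=3 $r2=3 $r3=0 $r4=0

9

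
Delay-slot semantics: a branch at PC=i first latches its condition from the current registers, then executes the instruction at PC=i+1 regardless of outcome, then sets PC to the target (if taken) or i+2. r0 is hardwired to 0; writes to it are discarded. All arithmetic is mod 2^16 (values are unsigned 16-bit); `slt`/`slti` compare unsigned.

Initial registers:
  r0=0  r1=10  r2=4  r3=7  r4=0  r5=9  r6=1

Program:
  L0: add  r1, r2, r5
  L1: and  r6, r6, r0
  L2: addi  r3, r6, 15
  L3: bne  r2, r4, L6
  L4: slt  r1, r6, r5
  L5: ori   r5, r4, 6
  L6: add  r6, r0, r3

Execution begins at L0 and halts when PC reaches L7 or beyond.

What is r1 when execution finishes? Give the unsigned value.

1

PC=0  add  r1, r2, r5        | r0=0 r1=13 r2=4 r3=7 r4=0 r5=9 r6=1
PC=1  and  r6, r6, r0        | r0=0 r1=13 r2=4 r3=7 r4=0 r5=9 r6=0
PC=2  addi  r3, r6, 15       | r0=0 r1=13 r2=4 r3=15 r4=0 r5=9 r6=0
PC=3  bne  r2, r4, L6        | r0=0 r1=13 r2=4 r3=15 r4=0 r5=9 r6=0  [TAKEN]
PC=4  slt  r1, r6, r5        | r0=0 r1=1 r2=4 r3=15 r4=0 r5=9 r6=0
PC=6  add  r6, r0, r3        | r0=0 r1=1 r2=4 r3=15 r4=0 r5=9 r6=15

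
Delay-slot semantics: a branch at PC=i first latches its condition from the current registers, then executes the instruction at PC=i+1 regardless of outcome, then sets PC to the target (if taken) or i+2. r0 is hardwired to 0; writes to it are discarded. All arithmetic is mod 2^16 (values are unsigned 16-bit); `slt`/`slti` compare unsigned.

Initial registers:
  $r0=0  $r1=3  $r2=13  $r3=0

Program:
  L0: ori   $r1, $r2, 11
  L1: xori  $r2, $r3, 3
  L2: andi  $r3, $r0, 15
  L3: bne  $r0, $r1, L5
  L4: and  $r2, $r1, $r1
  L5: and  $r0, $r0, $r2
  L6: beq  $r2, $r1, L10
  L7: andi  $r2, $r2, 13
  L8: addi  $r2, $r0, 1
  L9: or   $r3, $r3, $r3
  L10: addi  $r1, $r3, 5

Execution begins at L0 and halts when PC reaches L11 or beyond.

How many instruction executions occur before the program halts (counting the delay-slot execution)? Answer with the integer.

[0] ori   $r1, $r2, 11  →  {$r0:0, $r1:15, $r2:13, $r3:0}
[1] xori  $r2, $r3, 3  →  {$r0:0, $r1:15, $r2:3, $r3:0}
[2] andi  $r3, $r0, 15  →  {$r0:0, $r1:15, $r2:3, $r3:0}
[3] bne  $r0, $r1, L5  →  {$r0:0, $r1:15, $r2:3, $r3:0}  ⟨branch taken⟩
[4] and  $r2, $r1, $r1  →  {$r0:0, $r1:15, $r2:15, $r3:0}
[5] and  $r0, $r0, $r2  →  {$r0:0, $r1:15, $r2:15, $r3:0}
[6] beq  $r2, $r1, L10  →  {$r0:0, $r1:15, $r2:15, $r3:0}  ⟨branch taken⟩
[7] andi  $r2, $r2, 13  →  {$r0:0, $r1:15, $r2:13, $r3:0}
[10] addi  $r1, $r3, 5  →  {$r0:0, $r1:5, $r2:13, $r3:0}

9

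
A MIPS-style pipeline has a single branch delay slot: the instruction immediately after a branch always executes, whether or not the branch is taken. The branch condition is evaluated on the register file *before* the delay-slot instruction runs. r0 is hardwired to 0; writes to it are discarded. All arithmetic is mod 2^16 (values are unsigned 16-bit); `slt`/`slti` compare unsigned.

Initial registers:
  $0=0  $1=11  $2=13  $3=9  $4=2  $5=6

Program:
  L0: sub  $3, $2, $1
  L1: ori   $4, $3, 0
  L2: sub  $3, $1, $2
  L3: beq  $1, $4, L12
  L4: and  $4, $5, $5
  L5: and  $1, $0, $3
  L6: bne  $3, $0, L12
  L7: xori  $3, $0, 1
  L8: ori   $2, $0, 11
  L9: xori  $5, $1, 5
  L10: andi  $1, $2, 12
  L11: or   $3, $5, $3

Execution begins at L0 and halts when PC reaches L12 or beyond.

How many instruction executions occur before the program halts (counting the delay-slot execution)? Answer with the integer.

[0] sub  $3, $2, $1  →  {$0:0, $1:11, $2:13, $3:2, $4:2, $5:6}
[1] ori   $4, $3, 0  →  {$0:0, $1:11, $2:13, $3:2, $4:2, $5:6}
[2] sub  $3, $1, $2  →  {$0:0, $1:11, $2:13, $3:65534, $4:2, $5:6}
[3] beq  $1, $4, L12  →  {$0:0, $1:11, $2:13, $3:65534, $4:2, $5:6}  ⟨branch fallthrough⟩
[4] and  $4, $5, $5  →  {$0:0, $1:11, $2:13, $3:65534, $4:6, $5:6}
[5] and  $1, $0, $3  →  {$0:0, $1:0, $2:13, $3:65534, $4:6, $5:6}
[6] bne  $3, $0, L12  →  {$0:0, $1:0, $2:13, $3:65534, $4:6, $5:6}  ⟨branch taken⟩
[7] xori  $3, $0, 1  →  {$0:0, $1:0, $2:13, $3:1, $4:6, $5:6}

8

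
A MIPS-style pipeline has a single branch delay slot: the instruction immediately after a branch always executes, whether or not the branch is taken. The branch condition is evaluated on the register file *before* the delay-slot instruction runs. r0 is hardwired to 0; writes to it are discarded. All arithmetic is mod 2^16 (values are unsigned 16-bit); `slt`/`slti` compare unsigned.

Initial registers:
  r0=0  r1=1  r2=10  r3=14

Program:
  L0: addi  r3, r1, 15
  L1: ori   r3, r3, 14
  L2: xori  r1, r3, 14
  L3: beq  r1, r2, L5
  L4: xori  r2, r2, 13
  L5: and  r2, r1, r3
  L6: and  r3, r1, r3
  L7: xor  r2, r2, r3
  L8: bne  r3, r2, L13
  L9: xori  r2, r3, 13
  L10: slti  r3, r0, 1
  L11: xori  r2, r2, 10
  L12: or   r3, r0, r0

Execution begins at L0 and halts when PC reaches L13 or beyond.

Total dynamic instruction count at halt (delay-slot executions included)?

10

#0 addi  r3, r1, 15 ; 0/1/10/16
#1 ori   r3, r3, 14 ; 0/1/10/30
#2 xori  r1, r3, 14 ; 0/16/10/30
#3 beq  r1, r2, L5 ; 0/16/10/30 ; →fallthru
#4 xori  r2, r2, 13 ; 0/16/7/30
#5 and  r2, r1, r3 ; 0/16/16/30
#6 and  r3, r1, r3 ; 0/16/16/16
#7 xor  r2, r2, r3 ; 0/16/0/16
#8 bne  r3, r2, L13 ; 0/16/0/16 ; →target
#9 xori  r2, r3, 13 ; 0/16/29/16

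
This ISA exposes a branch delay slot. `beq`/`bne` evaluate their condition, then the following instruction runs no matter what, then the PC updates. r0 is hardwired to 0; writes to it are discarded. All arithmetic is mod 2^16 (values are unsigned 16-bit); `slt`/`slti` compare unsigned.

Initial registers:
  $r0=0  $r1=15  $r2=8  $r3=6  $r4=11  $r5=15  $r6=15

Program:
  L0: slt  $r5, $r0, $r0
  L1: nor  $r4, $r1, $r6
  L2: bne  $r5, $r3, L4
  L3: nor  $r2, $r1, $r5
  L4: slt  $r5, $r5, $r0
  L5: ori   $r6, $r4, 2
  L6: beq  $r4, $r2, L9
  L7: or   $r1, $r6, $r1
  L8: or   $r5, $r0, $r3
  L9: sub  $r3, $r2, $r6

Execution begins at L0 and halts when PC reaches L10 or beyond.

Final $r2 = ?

65520

#0 slt  $r5, $r0, $r0 ; 0/15/8/6/11/0/15
#1 nor  $r4, $r1, $r6 ; 0/15/8/6/65520/0/15
#2 bne  $r5, $r3, L4 ; 0/15/8/6/65520/0/15 ; →target
#3 nor  $r2, $r1, $r5 ; 0/15/65520/6/65520/0/15
#4 slt  $r5, $r5, $r0 ; 0/15/65520/6/65520/0/15
#5 ori   $r6, $r4, 2 ; 0/15/65520/6/65520/0/65522
#6 beq  $r4, $r2, L9 ; 0/15/65520/6/65520/0/65522 ; →target
#7 or   $r1, $r6, $r1 ; 0/65535/65520/6/65520/0/65522
#9 sub  $r3, $r2, $r6 ; 0/65535/65520/65534/65520/0/65522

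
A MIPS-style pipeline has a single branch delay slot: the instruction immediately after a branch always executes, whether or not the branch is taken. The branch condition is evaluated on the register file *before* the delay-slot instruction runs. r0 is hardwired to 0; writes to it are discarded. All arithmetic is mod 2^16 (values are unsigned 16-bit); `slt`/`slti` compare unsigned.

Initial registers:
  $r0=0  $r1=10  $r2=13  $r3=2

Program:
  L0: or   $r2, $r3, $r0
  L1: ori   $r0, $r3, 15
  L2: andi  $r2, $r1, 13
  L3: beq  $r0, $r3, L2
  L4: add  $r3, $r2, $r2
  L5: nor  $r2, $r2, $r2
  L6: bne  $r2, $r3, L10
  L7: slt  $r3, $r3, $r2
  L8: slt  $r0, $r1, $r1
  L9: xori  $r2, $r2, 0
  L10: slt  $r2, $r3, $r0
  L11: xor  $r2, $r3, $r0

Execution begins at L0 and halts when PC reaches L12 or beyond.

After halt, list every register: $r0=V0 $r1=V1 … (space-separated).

$r0=0 $r1=10 $r2=1 $r3=1

[0] or   $r2, $r3, $r0  →  {$r0:0, $r1:10, $r2:2, $r3:2}
[1] ori   $r0, $r3, 15  →  {$r0:0, $r1:10, $r2:2, $r3:2}
[2] andi  $r2, $r1, 13  →  {$r0:0, $r1:10, $r2:8, $r3:2}
[3] beq  $r0, $r3, L2  →  {$r0:0, $r1:10, $r2:8, $r3:2}  ⟨branch fallthrough⟩
[4] add  $r3, $r2, $r2  →  {$r0:0, $r1:10, $r2:8, $r3:16}
[5] nor  $r2, $r2, $r2  →  {$r0:0, $r1:10, $r2:65527, $r3:16}
[6] bne  $r2, $r3, L10  →  {$r0:0, $r1:10, $r2:65527, $r3:16}  ⟨branch taken⟩
[7] slt  $r3, $r3, $r2  →  {$r0:0, $r1:10, $r2:65527, $r3:1}
[10] slt  $r2, $r3, $r0  →  {$r0:0, $r1:10, $r2:0, $r3:1}
[11] xor  $r2, $r3, $r0  →  {$r0:0, $r1:10, $r2:1, $r3:1}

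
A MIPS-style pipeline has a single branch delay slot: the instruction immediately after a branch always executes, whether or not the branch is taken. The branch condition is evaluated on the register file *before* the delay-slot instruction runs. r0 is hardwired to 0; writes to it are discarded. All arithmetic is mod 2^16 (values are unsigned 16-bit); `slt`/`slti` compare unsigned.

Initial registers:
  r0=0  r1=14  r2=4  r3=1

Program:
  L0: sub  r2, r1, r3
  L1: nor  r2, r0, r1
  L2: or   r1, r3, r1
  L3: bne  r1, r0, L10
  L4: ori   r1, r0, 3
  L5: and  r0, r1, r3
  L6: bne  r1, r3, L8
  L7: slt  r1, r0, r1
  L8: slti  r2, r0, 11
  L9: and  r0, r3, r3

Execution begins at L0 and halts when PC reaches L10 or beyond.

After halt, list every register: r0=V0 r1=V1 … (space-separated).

  step pc=0: sub  r2, r1, r3  regs=(0,14,13,1)
  step pc=1: nor  r2, r0, r1  regs=(0,14,65521,1)
  step pc=2: or   r1, r3, r1  regs=(0,15,65521,1)
  step pc=3: bne  r1, r0, L10  cond=T  regs=(0,15,65521,1)
  step pc=4: ori   r1, r0, 3  regs=(0,3,65521,1)

r0=0 r1=3 r2=65521 r3=1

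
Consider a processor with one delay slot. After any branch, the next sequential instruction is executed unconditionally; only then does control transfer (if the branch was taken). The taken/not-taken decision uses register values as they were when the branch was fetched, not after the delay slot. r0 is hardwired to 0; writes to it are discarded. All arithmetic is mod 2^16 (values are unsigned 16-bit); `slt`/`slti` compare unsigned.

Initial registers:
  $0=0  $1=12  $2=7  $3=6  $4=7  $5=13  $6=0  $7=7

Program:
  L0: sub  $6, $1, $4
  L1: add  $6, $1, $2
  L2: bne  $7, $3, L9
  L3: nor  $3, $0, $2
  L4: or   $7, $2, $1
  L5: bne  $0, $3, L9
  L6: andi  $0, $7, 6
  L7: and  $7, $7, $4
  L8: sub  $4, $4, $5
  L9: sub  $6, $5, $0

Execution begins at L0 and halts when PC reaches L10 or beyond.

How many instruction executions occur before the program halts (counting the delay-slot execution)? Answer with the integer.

5

[0] sub  $6, $1, $4  →  {$0:0, $1:12, $2:7, $3:6, $4:7, $5:13, $6:5, $7:7}
[1] add  $6, $1, $2  →  {$0:0, $1:12, $2:7, $3:6, $4:7, $5:13, $6:19, $7:7}
[2] bne  $7, $3, L9  →  {$0:0, $1:12, $2:7, $3:6, $4:7, $5:13, $6:19, $7:7}  ⟨branch taken⟩
[3] nor  $3, $0, $2  →  {$0:0, $1:12, $2:7, $3:65528, $4:7, $5:13, $6:19, $7:7}
[9] sub  $6, $5, $0  →  {$0:0, $1:12, $2:7, $3:65528, $4:7, $5:13, $6:13, $7:7}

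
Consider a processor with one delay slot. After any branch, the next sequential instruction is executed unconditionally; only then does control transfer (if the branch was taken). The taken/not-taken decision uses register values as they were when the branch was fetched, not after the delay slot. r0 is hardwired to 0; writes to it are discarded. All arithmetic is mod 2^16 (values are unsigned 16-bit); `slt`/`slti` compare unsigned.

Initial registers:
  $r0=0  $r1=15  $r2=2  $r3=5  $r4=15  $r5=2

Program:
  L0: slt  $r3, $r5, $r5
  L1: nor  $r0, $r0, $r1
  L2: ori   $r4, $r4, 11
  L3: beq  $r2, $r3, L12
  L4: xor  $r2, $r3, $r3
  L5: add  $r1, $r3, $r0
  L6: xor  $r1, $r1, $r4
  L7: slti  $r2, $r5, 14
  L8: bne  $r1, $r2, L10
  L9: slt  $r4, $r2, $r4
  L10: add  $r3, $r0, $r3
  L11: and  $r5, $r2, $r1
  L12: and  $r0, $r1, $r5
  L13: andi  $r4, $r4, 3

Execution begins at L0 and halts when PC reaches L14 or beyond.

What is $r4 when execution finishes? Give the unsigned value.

  step pc=0: slt  $r3, $r5, $r5  regs=(0,15,2,0,15,2)
  step pc=1: nor  $r0, $r0, $r1  regs=(0,15,2,0,15,2)
  step pc=2: ori   $r4, $r4, 11  regs=(0,15,2,0,15,2)
  step pc=3: beq  $r2, $r3, L12  cond=F  regs=(0,15,2,0,15,2)
  step pc=4: xor  $r2, $r3, $r3  regs=(0,15,0,0,15,2)
  step pc=5: add  $r1, $r3, $r0  regs=(0,0,0,0,15,2)
  step pc=6: xor  $r1, $r1, $r4  regs=(0,15,0,0,15,2)
  step pc=7: slti  $r2, $r5, 14  regs=(0,15,1,0,15,2)
  step pc=8: bne  $r1, $r2, L10  cond=T  regs=(0,15,1,0,15,2)
  step pc=9: slt  $r4, $r2, $r4  regs=(0,15,1,0,1,2)
  step pc=10: add  $r3, $r0, $r3  regs=(0,15,1,0,1,2)
  step pc=11: and  $r5, $r2, $r1  regs=(0,15,1,0,1,1)
  step pc=12: and  $r0, $r1, $r5  regs=(0,15,1,0,1,1)
  step pc=13: andi  $r4, $r4, 3  regs=(0,15,1,0,1,1)

1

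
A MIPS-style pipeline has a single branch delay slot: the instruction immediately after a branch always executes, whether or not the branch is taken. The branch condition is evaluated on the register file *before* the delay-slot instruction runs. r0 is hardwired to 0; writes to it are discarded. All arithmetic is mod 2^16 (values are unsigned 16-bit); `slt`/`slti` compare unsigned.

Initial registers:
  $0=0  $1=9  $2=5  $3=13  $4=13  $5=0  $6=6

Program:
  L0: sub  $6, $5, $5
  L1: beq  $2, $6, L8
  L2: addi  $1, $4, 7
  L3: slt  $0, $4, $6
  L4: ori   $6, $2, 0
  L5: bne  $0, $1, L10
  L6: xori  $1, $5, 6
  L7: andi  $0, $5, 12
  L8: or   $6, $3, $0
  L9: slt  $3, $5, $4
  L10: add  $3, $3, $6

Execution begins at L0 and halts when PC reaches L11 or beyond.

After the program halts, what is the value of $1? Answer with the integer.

6

PC=0  sub  $6, $5, $5        | $0=0 $1=9 $2=5 $3=13 $4=13 $5=0 $6=0
PC=1  beq  $2, $6, L8        | $0=0 $1=9 $2=5 $3=13 $4=13 $5=0 $6=0  [not taken]
PC=2  addi  $1, $4, 7        | $0=0 $1=20 $2=5 $3=13 $4=13 $5=0 $6=0
PC=3  slt  $0, $4, $6        | $0=0 $1=20 $2=5 $3=13 $4=13 $5=0 $6=0
PC=4  ori   $6, $2, 0        | $0=0 $1=20 $2=5 $3=13 $4=13 $5=0 $6=5
PC=5  bne  $0, $1, L10       | $0=0 $1=20 $2=5 $3=13 $4=13 $5=0 $6=5  [TAKEN]
PC=6  xori  $1, $5, 6        | $0=0 $1=6 $2=5 $3=13 $4=13 $5=0 $6=5
PC=10 add  $3, $3, $6        | $0=0 $1=6 $2=5 $3=18 $4=13 $5=0 $6=5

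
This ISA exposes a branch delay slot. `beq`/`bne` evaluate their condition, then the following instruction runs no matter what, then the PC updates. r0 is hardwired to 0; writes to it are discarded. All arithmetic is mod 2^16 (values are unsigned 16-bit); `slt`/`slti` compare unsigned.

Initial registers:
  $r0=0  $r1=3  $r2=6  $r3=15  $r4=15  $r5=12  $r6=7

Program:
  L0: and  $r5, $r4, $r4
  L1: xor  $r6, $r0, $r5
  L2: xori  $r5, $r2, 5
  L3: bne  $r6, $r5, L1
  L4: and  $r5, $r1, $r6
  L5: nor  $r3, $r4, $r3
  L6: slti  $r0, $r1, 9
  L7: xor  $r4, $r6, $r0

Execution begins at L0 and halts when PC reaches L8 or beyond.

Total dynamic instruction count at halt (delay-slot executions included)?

12

[0] and  $r5, $r4, $r4  →  {$r0:0, $r1:3, $r2:6, $r3:15, $r4:15, $r5:15, $r6:7}
[1] xor  $r6, $r0, $r5  →  {$r0:0, $r1:3, $r2:6, $r3:15, $r4:15, $r5:15, $r6:15}
[2] xori  $r5, $r2, 5  →  {$r0:0, $r1:3, $r2:6, $r3:15, $r4:15, $r5:3, $r6:15}
[3] bne  $r6, $r5, L1  →  {$r0:0, $r1:3, $r2:6, $r3:15, $r4:15, $r5:3, $r6:15}  ⟨branch taken⟩
[4] and  $r5, $r1, $r6  →  {$r0:0, $r1:3, $r2:6, $r3:15, $r4:15, $r5:3, $r6:15}
[1] xor  $r6, $r0, $r5  →  {$r0:0, $r1:3, $r2:6, $r3:15, $r4:15, $r5:3, $r6:3}
[2] xori  $r5, $r2, 5  →  {$r0:0, $r1:3, $r2:6, $r3:15, $r4:15, $r5:3, $r6:3}
[3] bne  $r6, $r5, L1  →  {$r0:0, $r1:3, $r2:6, $r3:15, $r4:15, $r5:3, $r6:3}  ⟨branch fallthrough⟩
[4] and  $r5, $r1, $r6  →  {$r0:0, $r1:3, $r2:6, $r3:15, $r4:15, $r5:3, $r6:3}
[5] nor  $r3, $r4, $r3  →  {$r0:0, $r1:3, $r2:6, $r3:65520, $r4:15, $r5:3, $r6:3}
[6] slti  $r0, $r1, 9  →  {$r0:0, $r1:3, $r2:6, $r3:65520, $r4:15, $r5:3, $r6:3}
[7] xor  $r4, $r6, $r0  →  {$r0:0, $r1:3, $r2:6, $r3:65520, $r4:3, $r5:3, $r6:3}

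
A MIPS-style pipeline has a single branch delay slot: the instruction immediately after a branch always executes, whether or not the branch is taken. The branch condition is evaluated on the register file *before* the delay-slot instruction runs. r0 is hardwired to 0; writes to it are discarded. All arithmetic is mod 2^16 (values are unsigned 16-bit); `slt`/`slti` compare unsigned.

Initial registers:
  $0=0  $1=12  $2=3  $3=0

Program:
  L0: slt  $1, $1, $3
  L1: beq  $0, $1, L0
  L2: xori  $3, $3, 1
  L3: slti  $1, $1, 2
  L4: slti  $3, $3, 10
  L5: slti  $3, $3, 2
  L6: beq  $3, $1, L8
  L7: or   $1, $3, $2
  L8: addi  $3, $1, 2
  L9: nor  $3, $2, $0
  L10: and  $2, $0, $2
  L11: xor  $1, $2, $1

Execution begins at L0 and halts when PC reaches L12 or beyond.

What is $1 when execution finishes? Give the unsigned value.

3

PC=0  slt  $1, $1, $3        | $0=0 $1=0 $2=3 $3=0
PC=1  beq  $0, $1, L0        | $0=0 $1=0 $2=3 $3=0  [TAKEN]
PC=2  xori  $3, $3, 1        | $0=0 $1=0 $2=3 $3=1
PC=0  slt  $1, $1, $3        | $0=0 $1=1 $2=3 $3=1
PC=1  beq  $0, $1, L0        | $0=0 $1=1 $2=3 $3=1  [not taken]
PC=2  xori  $3, $3, 1        | $0=0 $1=1 $2=3 $3=0
PC=3  slti  $1, $1, 2        | $0=0 $1=1 $2=3 $3=0
PC=4  slti  $3, $3, 10       | $0=0 $1=1 $2=3 $3=1
PC=5  slti  $3, $3, 2        | $0=0 $1=1 $2=3 $3=1
PC=6  beq  $3, $1, L8        | $0=0 $1=1 $2=3 $3=1  [TAKEN]
PC=7  or   $1, $3, $2        | $0=0 $1=3 $2=3 $3=1
PC=8  addi  $3, $1, 2        | $0=0 $1=3 $2=3 $3=5
PC=9  nor  $3, $2, $0        | $0=0 $1=3 $2=3 $3=65532
PC=10 and  $2, $0, $2        | $0=0 $1=3 $2=0 $3=65532
PC=11 xor  $1, $2, $1        | $0=0 $1=3 $2=0 $3=65532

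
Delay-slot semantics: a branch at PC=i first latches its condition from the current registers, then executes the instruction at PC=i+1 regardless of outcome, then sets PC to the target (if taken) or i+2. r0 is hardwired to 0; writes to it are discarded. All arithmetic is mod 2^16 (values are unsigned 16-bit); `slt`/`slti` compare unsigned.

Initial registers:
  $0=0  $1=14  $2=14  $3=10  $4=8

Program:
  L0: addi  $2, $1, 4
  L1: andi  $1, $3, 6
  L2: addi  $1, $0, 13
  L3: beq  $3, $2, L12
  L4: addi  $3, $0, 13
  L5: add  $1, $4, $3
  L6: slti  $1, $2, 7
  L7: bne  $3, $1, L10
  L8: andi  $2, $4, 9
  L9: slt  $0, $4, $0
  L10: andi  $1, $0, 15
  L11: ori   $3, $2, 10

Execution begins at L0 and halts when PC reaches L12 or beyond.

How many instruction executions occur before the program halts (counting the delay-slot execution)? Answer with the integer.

#0 addi  $2, $1, 4 ; 0/14/18/10/8
#1 andi  $1, $3, 6 ; 0/2/18/10/8
#2 addi  $1, $0, 13 ; 0/13/18/10/8
#3 beq  $3, $2, L12 ; 0/13/18/10/8 ; →fallthru
#4 addi  $3, $0, 13 ; 0/13/18/13/8
#5 add  $1, $4, $3 ; 0/21/18/13/8
#6 slti  $1, $2, 7 ; 0/0/18/13/8
#7 bne  $3, $1, L10 ; 0/0/18/13/8 ; →target
#8 andi  $2, $4, 9 ; 0/0/8/13/8
#10 andi  $1, $0, 15 ; 0/0/8/13/8
#11 ori   $3, $2, 10 ; 0/0/8/10/8

11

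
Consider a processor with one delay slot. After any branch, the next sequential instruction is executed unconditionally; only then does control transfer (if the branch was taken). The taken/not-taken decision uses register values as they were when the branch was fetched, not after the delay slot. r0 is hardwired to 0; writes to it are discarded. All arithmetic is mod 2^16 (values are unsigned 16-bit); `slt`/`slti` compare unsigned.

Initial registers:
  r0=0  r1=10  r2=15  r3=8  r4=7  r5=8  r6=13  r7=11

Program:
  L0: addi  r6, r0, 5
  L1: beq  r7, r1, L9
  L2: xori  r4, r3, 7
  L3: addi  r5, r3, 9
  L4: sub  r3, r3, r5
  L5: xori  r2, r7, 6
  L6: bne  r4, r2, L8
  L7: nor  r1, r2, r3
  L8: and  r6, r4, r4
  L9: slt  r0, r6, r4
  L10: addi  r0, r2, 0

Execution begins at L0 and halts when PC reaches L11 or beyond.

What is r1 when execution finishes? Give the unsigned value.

[0] addi  r6, r0, 5  →  {r0:0, r1:10, r2:15, r3:8, r4:7, r5:8, r6:5, r7:11}
[1] beq  r7, r1, L9  →  {r0:0, r1:10, r2:15, r3:8, r4:7, r5:8, r6:5, r7:11}  ⟨branch fallthrough⟩
[2] xori  r4, r3, 7  →  {r0:0, r1:10, r2:15, r3:8, r4:15, r5:8, r6:5, r7:11}
[3] addi  r5, r3, 9  →  {r0:0, r1:10, r2:15, r3:8, r4:15, r5:17, r6:5, r7:11}
[4] sub  r3, r3, r5  →  {r0:0, r1:10, r2:15, r3:65527, r4:15, r5:17, r6:5, r7:11}
[5] xori  r2, r7, 6  →  {r0:0, r1:10, r2:13, r3:65527, r4:15, r5:17, r6:5, r7:11}
[6] bne  r4, r2, L8  →  {r0:0, r1:10, r2:13, r3:65527, r4:15, r5:17, r6:5, r7:11}  ⟨branch taken⟩
[7] nor  r1, r2, r3  →  {r0:0, r1:0, r2:13, r3:65527, r4:15, r5:17, r6:5, r7:11}
[8] and  r6, r4, r4  →  {r0:0, r1:0, r2:13, r3:65527, r4:15, r5:17, r6:15, r7:11}
[9] slt  r0, r6, r4  →  {r0:0, r1:0, r2:13, r3:65527, r4:15, r5:17, r6:15, r7:11}
[10] addi  r0, r2, 0  →  {r0:0, r1:0, r2:13, r3:65527, r4:15, r5:17, r6:15, r7:11}

0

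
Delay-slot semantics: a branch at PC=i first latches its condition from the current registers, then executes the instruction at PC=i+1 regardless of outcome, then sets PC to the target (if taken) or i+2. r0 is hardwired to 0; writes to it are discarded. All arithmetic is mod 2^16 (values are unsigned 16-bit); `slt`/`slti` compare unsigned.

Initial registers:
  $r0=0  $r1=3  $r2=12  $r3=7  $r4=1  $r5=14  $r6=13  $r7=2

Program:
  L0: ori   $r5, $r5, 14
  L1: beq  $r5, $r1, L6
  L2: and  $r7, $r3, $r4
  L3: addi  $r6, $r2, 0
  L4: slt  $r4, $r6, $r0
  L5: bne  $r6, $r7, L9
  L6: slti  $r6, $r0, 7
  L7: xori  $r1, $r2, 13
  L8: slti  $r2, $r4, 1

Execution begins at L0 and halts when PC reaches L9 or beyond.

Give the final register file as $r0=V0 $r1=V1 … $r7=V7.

PC=0  ori   $r5, $r5, 14     | $r0=0 $r1=3 $r2=12 $r3=7 $r4=1 $r5=14 $r6=13 $r7=2
PC=1  beq  $r5, $r1, L6      | $r0=0 $r1=3 $r2=12 $r3=7 $r4=1 $r5=14 $r6=13 $r7=2  [not taken]
PC=2  and  $r7, $r3, $r4     | $r0=0 $r1=3 $r2=12 $r3=7 $r4=1 $r5=14 $r6=13 $r7=1
PC=3  addi  $r6, $r2, 0      | $r0=0 $r1=3 $r2=12 $r3=7 $r4=1 $r5=14 $r6=12 $r7=1
PC=4  slt  $r4, $r6, $r0     | $r0=0 $r1=3 $r2=12 $r3=7 $r4=0 $r5=14 $r6=12 $r7=1
PC=5  bne  $r6, $r7, L9      | $r0=0 $r1=3 $r2=12 $r3=7 $r4=0 $r5=14 $r6=12 $r7=1  [TAKEN]
PC=6  slti  $r6, $r0, 7      | $r0=0 $r1=3 $r2=12 $r3=7 $r4=0 $r5=14 $r6=1 $r7=1

$r0=0 $r1=3 $r2=12 $r3=7 $r4=0 $r5=14 $r6=1 $r7=1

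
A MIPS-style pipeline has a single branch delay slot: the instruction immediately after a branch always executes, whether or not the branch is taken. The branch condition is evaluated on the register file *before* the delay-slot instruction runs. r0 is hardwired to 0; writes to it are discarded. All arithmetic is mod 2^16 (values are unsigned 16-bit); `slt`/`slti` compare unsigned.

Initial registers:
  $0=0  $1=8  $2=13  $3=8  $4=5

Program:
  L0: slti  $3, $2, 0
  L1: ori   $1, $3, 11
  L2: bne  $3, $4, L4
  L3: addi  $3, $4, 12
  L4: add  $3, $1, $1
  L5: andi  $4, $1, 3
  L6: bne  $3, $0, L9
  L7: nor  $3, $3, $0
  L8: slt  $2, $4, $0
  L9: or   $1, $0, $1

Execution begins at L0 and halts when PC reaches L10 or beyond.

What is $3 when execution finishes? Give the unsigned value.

#0 slti  $3, $2, 0 ; 0/8/13/0/5
#1 ori   $1, $3, 11 ; 0/11/13/0/5
#2 bne  $3, $4, L4 ; 0/11/13/0/5 ; →target
#3 addi  $3, $4, 12 ; 0/11/13/17/5
#4 add  $3, $1, $1 ; 0/11/13/22/5
#5 andi  $4, $1, 3 ; 0/11/13/22/3
#6 bne  $3, $0, L9 ; 0/11/13/22/3 ; →target
#7 nor  $3, $3, $0 ; 0/11/13/65513/3
#9 or   $1, $0, $1 ; 0/11/13/65513/3

65513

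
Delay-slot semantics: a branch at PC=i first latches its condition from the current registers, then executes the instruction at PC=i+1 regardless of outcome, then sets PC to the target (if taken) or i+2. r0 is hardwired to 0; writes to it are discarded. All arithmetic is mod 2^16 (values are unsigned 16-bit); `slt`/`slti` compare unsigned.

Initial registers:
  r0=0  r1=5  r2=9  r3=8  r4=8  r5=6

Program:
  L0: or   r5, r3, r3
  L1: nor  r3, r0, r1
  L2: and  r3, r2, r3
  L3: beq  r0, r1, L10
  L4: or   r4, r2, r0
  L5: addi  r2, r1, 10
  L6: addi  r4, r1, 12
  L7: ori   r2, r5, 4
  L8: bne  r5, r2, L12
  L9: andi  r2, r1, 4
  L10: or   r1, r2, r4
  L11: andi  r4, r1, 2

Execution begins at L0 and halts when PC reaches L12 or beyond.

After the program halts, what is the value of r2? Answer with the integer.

#0 or   r5, r3, r3 ; 0/5/9/8/8/8
#1 nor  r3, r0, r1 ; 0/5/9/65530/8/8
#2 and  r3, r2, r3 ; 0/5/9/8/8/8
#3 beq  r0, r1, L10 ; 0/5/9/8/8/8 ; →fallthru
#4 or   r4, r2, r0 ; 0/5/9/8/9/8
#5 addi  r2, r1, 10 ; 0/5/15/8/9/8
#6 addi  r4, r1, 12 ; 0/5/15/8/17/8
#7 ori   r2, r5, 4 ; 0/5/12/8/17/8
#8 bne  r5, r2, L12 ; 0/5/12/8/17/8 ; →target
#9 andi  r2, r1, 4 ; 0/5/4/8/17/8

4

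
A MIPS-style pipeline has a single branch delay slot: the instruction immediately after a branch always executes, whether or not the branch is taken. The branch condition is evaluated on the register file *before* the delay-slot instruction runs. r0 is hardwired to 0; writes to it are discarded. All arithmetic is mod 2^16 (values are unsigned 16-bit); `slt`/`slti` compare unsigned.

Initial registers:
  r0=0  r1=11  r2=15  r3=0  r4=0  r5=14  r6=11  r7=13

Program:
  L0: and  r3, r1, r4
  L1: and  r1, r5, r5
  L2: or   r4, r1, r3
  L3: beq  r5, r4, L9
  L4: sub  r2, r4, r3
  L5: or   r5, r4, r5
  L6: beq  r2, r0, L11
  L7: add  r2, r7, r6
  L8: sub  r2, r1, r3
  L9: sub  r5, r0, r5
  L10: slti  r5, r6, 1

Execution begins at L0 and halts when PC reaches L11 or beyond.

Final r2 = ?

  step pc=0: and  r3, r1, r4  regs=(0,11,15,0,0,14,11,13)
  step pc=1: and  r1, r5, r5  regs=(0,14,15,0,0,14,11,13)
  step pc=2: or   r4, r1, r3  regs=(0,14,15,0,14,14,11,13)
  step pc=3: beq  r5, r4, L9  cond=T  regs=(0,14,15,0,14,14,11,13)
  step pc=4: sub  r2, r4, r3  regs=(0,14,14,0,14,14,11,13)
  step pc=9: sub  r5, r0, r5  regs=(0,14,14,0,14,65522,11,13)
  step pc=10: slti  r5, r6, 1  regs=(0,14,14,0,14,0,11,13)

14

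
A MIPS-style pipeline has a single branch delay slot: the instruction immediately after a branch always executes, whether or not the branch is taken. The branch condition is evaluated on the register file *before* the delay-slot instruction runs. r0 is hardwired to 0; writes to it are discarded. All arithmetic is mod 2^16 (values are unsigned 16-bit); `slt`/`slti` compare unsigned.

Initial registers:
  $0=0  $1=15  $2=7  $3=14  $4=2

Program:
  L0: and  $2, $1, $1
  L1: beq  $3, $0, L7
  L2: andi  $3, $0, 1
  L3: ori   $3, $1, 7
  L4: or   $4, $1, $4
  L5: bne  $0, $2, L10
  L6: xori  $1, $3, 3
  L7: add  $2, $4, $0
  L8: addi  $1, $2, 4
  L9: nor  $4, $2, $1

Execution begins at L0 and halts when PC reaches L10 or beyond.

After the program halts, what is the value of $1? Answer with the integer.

[0] and  $2, $1, $1  →  {$0:0, $1:15, $2:15, $3:14, $4:2}
[1] beq  $3, $0, L7  →  {$0:0, $1:15, $2:15, $3:14, $4:2}  ⟨branch fallthrough⟩
[2] andi  $3, $0, 1  →  {$0:0, $1:15, $2:15, $3:0, $4:2}
[3] ori   $3, $1, 7  →  {$0:0, $1:15, $2:15, $3:15, $4:2}
[4] or   $4, $1, $4  →  {$0:0, $1:15, $2:15, $3:15, $4:15}
[5] bne  $0, $2, L10  →  {$0:0, $1:15, $2:15, $3:15, $4:15}  ⟨branch taken⟩
[6] xori  $1, $3, 3  →  {$0:0, $1:12, $2:15, $3:15, $4:15}

12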